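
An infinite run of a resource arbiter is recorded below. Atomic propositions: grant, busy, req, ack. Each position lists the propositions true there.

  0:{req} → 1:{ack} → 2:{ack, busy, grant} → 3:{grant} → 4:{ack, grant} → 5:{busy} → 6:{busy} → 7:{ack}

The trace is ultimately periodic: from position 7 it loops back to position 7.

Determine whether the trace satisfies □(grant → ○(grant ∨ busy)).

grant → ○(grant ∨ busy) holds at every position 0..7, and those are all positions ever visited, so □(grant → ○(grant ∨ busy)) holds.
Positions where grant holds: 2, 3, 4.
Check ○(grant ∨ busy) at each: 2→ok, 3→ok, 4→ok.

Yes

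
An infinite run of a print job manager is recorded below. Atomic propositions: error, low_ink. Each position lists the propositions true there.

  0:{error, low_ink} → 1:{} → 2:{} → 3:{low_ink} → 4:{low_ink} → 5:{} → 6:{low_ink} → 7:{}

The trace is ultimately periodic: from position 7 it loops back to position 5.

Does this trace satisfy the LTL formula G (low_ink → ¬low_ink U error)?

Violated

low_ink → ¬low_ink U error must hold at every position from 0 onward. It fails at position 3, so G (low_ink → ¬low_ink U error) is false.
Positions where low_ink holds: 0, 3, 4, 6.
Check ¬low_ink U error at each: 0→ok, 3→fails, 4→fails, 6→fails.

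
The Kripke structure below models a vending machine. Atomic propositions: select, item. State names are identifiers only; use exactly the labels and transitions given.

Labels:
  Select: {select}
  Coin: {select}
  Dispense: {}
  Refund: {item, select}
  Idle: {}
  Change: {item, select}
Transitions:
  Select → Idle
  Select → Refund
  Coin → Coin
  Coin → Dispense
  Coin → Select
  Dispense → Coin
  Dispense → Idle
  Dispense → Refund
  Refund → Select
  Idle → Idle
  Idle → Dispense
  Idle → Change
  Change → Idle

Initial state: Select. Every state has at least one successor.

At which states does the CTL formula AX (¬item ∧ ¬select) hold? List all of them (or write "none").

{Change}

States satisfying ¬item ∧ ¬select: {Dispense, Idle}.
States satisfying AX (¬item ∧ ¬select): {Change}.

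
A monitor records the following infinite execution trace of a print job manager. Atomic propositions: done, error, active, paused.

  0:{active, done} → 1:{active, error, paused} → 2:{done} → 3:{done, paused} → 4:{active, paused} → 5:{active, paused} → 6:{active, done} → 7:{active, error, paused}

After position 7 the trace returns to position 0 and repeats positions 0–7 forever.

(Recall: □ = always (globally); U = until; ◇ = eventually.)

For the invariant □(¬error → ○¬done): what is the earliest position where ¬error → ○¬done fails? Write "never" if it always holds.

Check ¬error → ○¬done at each position in order: 0 ✓, 1 ✓.
At position 2 the labels are {done} and the next position 3 has {done, paused}, so ¬error → ○¬done is false there. This is the first violation.

2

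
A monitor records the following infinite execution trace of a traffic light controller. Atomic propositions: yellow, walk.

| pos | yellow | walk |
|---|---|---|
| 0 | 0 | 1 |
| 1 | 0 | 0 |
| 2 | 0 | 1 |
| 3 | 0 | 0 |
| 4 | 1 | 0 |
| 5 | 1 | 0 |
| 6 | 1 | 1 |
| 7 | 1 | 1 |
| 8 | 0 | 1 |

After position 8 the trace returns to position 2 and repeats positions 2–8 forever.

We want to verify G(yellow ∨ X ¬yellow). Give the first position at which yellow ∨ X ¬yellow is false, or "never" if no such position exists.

Check yellow ∨ X ¬yellow at each position in order: 0 ✓, 1 ✓, 2 ✓.
At position 3 the labels are {} and the next position 4 has {yellow}, so yellow ∨ X ¬yellow is false there. This is the first violation.

3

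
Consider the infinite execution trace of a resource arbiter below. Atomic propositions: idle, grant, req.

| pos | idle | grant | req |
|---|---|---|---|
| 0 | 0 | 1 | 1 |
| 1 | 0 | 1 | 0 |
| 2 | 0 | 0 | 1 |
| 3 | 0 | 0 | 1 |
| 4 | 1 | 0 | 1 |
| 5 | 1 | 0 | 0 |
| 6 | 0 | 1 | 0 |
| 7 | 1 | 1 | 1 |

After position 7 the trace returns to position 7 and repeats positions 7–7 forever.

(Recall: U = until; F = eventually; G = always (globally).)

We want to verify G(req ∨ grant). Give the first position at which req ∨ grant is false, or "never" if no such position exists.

Check req ∨ grant at each position in order: 0 ✓, 1 ✓, 2 ✓, 3 ✓, 4 ✓.
At position 5 the labels are {idle}, so req ∨ grant is false there. This is the first violation.

5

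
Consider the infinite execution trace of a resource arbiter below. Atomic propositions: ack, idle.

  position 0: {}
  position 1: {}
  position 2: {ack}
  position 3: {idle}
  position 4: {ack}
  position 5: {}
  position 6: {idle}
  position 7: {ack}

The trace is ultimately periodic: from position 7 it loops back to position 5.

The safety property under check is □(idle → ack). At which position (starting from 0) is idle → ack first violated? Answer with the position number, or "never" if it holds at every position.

3

Check idle → ack at each position in order: 0 ✓, 1 ✓, 2 ✓.
At position 3 the labels are {idle}, so idle → ack is false there. This is the first violation.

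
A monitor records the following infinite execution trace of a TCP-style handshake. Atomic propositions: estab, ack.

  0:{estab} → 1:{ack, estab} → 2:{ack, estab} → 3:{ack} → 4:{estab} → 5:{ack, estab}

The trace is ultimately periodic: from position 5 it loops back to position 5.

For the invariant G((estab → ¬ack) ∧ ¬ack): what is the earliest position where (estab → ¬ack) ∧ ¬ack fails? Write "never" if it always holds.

1

Check (estab → ¬ack) ∧ ¬ack at each position in order: 0 ✓.
At position 1 the labels are {ack, estab}, so (estab → ¬ack) ∧ ¬ack is false there. This is the first violation.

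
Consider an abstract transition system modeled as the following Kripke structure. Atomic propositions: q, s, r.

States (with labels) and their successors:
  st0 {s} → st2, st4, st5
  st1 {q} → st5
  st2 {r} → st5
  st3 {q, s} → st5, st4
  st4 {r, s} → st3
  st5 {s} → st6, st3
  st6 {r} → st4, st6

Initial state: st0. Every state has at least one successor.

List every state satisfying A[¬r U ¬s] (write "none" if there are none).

States satisfying ¬r: {st0, st1, st3, st5}.
States satisfying ¬s: {st1, st2, st6}.
States satisfying A[¬r U ¬s]: {st1, st2, st6}.

{st1, st2, st6}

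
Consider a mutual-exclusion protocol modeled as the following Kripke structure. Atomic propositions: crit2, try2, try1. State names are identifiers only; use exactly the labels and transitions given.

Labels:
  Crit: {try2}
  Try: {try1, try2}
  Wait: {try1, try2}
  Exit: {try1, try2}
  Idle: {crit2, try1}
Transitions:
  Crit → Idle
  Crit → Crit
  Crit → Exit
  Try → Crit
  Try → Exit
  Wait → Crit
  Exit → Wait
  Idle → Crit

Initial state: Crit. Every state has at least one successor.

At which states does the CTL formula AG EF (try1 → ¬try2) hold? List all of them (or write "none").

States satisfying EF (try1 → ¬try2): {Crit, Try, Wait, Exit, Idle}.
States satisfying AG EF (try1 → ¬try2): {Crit, Try, Wait, Exit, Idle}.

{Crit, Try, Wait, Exit, Idle}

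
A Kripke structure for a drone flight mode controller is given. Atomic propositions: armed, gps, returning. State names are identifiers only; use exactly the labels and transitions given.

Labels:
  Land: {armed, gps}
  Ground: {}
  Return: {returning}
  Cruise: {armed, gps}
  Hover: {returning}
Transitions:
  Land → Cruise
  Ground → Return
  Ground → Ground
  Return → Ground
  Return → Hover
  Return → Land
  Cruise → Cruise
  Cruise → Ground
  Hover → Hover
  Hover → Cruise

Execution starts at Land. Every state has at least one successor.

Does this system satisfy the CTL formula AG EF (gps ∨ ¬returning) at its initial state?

Holds

States satisfying EF (gps ∨ ¬returning): {Land, Ground, Return, Cruise, Hover}.
States satisfying AG EF (gps ∨ ¬returning): {Land, Ground, Return, Cruise, Hover}.
Every state reachable from Land satisfies EF (gps ∨ ¬returning).
Land ∈ Sat(AG EF (gps ∨ ¬returning)).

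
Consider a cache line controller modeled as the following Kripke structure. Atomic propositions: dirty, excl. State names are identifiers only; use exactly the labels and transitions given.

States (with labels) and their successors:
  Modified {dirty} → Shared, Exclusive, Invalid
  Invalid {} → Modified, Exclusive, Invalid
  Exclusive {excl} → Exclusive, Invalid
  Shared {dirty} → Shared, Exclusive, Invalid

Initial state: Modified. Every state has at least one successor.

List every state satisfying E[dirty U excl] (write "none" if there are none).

States satisfying dirty: {Modified, Shared}.
States satisfying excl: {Exclusive}.
States satisfying E[dirty U excl]: {Modified, Exclusive, Shared}.

{Modified, Exclusive, Shared}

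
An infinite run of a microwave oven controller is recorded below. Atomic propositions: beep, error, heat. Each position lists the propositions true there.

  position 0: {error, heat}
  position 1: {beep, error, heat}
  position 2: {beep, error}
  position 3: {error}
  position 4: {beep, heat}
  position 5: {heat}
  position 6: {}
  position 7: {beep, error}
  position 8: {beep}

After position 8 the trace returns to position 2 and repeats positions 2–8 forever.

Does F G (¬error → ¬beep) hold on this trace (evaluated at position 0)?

Does not hold

G (¬error → ¬beep) is false at every position 0..8, so it never becomes true and F G (¬error → ¬beep) fails.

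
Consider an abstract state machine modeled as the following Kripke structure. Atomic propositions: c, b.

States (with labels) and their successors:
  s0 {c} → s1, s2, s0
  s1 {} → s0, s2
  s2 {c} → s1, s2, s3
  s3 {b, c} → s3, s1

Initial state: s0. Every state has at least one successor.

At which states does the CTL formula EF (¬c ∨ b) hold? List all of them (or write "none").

States satisfying ¬c ∨ b: {s1, s3}.
States satisfying EF (¬c ∨ b): {s0, s1, s2, s3}.

{s0, s1, s2, s3}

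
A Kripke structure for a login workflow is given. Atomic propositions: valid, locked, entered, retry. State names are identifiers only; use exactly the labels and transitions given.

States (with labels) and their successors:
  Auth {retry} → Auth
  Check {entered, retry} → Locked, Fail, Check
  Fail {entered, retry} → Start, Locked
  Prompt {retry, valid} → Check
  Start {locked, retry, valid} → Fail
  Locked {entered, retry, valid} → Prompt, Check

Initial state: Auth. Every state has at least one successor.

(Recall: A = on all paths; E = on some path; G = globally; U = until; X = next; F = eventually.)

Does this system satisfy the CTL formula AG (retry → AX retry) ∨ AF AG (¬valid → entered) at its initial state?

States satisfying retry → AX retry: {Auth, Check, Fail, Prompt, Start, Locked}.
States satisfying AG (retry → AX retry): {Auth, Check, Fail, Prompt, Start, Locked}.
States satisfying AG (¬valid → entered): {Check, Fail, Prompt, Start, Locked}.
States satisfying AF AG (¬valid → entered): {Check, Fail, Prompt, Start, Locked}.
States satisfying AG (retry → AX retry) ∨ AF AG (¬valid → entered): {Auth, Check, Fail, Prompt, Start, Locked}.
Auth ∈ Sat(AG (retry → AX retry) ∨ AF AG (¬valid → entered)).

Yes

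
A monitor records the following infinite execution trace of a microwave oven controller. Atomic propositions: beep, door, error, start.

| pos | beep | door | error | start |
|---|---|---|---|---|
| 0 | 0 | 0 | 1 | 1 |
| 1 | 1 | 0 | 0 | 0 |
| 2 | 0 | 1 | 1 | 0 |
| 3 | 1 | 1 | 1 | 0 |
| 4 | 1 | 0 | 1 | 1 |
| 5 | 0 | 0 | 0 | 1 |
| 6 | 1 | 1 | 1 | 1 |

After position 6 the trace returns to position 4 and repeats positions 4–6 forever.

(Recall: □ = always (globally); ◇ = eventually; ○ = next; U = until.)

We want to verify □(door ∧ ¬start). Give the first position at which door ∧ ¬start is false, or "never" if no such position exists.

0

At position 0 the labels are {error, start}, so door ∧ ¬start is false there. This is the first violation.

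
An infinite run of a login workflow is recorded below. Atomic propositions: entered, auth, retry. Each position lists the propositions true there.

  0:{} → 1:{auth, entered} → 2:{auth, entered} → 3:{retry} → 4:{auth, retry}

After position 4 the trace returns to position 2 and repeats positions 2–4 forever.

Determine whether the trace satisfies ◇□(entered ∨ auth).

□(entered ∨ auth) is false at every position 0..4, so it never becomes true and ◇□(entered ∨ auth) fails.

Does not hold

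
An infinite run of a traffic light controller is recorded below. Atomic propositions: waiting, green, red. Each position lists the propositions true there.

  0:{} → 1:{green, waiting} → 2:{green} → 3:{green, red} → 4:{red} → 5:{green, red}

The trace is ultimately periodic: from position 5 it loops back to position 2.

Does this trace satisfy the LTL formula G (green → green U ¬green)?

green → green U ¬green holds at every position 0..5, and those are all positions ever visited, so G (green → green U ¬green) holds.
Positions where green holds: 1, 2, 3, 5.
Check green U ¬green at each: 1→ok, 2→ok, 3→ok, 5→ok.

Yes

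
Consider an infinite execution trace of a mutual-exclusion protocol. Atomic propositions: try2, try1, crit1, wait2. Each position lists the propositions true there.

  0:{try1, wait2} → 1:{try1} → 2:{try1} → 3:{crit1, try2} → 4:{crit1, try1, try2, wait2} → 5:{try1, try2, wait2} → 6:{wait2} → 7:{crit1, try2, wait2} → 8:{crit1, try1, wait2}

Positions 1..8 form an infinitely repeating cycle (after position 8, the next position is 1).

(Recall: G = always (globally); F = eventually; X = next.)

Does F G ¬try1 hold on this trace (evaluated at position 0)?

G ¬try1 is false at every position 0..8, so it never becomes true and F G ¬try1 fails.

No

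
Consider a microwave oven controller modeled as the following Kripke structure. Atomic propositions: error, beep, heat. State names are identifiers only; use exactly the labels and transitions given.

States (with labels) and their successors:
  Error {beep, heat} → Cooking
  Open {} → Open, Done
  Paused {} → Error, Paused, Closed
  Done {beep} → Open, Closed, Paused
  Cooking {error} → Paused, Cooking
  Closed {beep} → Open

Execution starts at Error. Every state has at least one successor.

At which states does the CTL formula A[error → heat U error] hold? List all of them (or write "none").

{Error, Cooking}

States satisfying error → heat: {Error, Open, Paused, Done, Closed}.
States satisfying error: {Cooking}.
States satisfying A[error → heat U error]: {Error, Cooking}.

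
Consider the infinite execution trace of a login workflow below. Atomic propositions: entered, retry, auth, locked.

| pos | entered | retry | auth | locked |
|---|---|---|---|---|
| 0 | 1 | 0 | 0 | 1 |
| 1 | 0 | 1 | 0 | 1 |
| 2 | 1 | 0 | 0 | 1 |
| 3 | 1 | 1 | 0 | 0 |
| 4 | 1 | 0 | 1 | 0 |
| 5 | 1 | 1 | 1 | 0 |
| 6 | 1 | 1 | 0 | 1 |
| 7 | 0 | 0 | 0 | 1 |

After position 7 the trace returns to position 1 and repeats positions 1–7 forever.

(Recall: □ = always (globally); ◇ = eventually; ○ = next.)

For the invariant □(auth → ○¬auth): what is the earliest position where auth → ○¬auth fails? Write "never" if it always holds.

Check auth → ○¬auth at each position in order: 0 ✓, 1 ✓, 2 ✓, 3 ✓.
At position 4 the labels are {auth, entered} and the next position 5 has {auth, entered, retry}, so auth → ○¬auth is false there. This is the first violation.

4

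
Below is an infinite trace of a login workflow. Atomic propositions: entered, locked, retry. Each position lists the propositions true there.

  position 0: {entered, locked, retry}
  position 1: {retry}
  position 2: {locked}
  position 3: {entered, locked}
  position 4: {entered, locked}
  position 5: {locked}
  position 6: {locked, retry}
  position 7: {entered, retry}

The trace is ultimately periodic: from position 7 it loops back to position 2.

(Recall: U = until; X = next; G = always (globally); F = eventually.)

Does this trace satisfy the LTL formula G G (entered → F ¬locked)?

G (entered → F ¬locked) holds at every position 0..7, and those are all positions ever visited, so G G (entered → F ¬locked) holds.

Holds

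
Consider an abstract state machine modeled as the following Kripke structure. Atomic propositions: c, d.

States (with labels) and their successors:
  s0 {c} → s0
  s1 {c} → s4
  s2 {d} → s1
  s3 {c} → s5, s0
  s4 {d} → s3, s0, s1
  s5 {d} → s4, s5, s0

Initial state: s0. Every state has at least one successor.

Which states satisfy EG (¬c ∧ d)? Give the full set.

States satisfying ¬c ∧ d: {s2, s4, s5}.
States satisfying EG (¬c ∧ d): {s5}.

{s5}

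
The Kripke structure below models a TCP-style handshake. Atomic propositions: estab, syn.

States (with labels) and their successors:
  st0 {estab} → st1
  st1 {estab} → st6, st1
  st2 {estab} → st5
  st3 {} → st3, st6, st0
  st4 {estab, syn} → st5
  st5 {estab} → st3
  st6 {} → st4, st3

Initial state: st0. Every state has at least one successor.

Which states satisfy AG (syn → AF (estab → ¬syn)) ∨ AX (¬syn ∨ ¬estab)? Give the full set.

{st0, st1, st2, st3, st4, st5, st6}

States satisfying syn → AF (estab → ¬syn): {st0, st1, st2, st3, st4, st5, st6}.
States satisfying AG (syn → AF (estab → ¬syn)): {st0, st1, st2, st3, st4, st5, st6}.
States satisfying ¬syn ∨ ¬estab: {st0, st1, st2, st3, st5, st6}.
States satisfying AX (¬syn ∨ ¬estab): {st0, st1, st2, st3, st4, st5}.
States satisfying AG (syn → AF (estab → ¬syn)) ∨ AX (¬syn ∨ ¬estab): {st0, st1, st2, st3, st4, st5, st6}.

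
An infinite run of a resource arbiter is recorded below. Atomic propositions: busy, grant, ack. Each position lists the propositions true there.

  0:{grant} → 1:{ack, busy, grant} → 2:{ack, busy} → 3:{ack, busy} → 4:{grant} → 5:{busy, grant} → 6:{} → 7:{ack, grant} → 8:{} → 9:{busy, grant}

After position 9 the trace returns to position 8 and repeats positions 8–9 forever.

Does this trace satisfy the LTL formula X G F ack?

The position after 0 is 1; G F ack is false there.

No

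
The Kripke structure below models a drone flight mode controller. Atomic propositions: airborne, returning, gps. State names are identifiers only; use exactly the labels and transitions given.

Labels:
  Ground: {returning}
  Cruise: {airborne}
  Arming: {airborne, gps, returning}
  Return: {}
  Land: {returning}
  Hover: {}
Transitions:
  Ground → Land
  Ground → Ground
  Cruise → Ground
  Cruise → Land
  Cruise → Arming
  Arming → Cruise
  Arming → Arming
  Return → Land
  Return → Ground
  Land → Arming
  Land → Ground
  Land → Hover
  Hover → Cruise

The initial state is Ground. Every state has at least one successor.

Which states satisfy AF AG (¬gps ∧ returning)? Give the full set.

States satisfying AG (¬gps ∧ returning): ∅.
States satisfying AF AG (¬gps ∧ returning): ∅.

none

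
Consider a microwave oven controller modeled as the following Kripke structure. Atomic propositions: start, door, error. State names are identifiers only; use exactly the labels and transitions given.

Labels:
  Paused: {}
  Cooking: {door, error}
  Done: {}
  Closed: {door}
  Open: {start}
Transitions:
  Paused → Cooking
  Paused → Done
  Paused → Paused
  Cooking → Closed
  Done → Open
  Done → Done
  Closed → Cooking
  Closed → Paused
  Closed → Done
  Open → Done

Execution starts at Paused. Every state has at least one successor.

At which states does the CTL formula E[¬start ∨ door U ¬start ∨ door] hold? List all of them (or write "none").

{Paused, Cooking, Done, Closed}

States satisfying ¬start ∨ door: {Paused, Cooking, Done, Closed}.
States satisfying E[¬start ∨ door U ¬start ∨ door]: {Paused, Cooking, Done, Closed}.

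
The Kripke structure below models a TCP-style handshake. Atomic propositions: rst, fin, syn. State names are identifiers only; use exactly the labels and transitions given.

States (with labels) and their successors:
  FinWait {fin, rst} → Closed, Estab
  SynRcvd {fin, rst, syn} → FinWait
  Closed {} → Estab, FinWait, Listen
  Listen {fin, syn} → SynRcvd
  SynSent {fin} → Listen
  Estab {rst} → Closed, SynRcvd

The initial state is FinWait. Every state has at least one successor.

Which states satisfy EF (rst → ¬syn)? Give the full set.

{FinWait, SynRcvd, Closed, Listen, SynSent, Estab}

States satisfying rst → ¬syn: {FinWait, Closed, Listen, SynSent, Estab}.
States satisfying EF (rst → ¬syn): {FinWait, SynRcvd, Closed, Listen, SynSent, Estab}.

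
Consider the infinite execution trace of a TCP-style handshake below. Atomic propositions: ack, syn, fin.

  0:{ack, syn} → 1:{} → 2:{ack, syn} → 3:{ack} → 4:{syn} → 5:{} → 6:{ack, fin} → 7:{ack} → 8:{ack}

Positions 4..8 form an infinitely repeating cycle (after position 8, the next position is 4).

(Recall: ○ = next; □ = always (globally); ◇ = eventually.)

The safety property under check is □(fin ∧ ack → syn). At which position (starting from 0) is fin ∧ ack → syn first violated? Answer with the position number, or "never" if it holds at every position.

6

Check fin ∧ ack → syn at each position in order: 0 ✓, 1 ✓, 2 ✓, 3 ✓, 4 ✓, 5 ✓.
At position 6 the labels are {ack, fin}, so fin ∧ ack → syn is false there. This is the first violation.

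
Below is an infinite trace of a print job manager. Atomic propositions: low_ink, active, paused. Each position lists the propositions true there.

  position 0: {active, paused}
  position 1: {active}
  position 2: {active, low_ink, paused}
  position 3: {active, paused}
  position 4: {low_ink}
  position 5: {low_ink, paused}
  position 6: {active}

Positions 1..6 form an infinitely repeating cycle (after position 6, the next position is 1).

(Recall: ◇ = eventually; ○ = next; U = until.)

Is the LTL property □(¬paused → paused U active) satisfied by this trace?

Does not hold

¬paused → paused U active must hold at every position from 0 onward. It fails at position 4, so □(¬paused → paused U active) is false.
Positions where ¬paused holds: 1, 4, 6.
Check paused U active at each: 1→ok, 4→fails, 6→ok.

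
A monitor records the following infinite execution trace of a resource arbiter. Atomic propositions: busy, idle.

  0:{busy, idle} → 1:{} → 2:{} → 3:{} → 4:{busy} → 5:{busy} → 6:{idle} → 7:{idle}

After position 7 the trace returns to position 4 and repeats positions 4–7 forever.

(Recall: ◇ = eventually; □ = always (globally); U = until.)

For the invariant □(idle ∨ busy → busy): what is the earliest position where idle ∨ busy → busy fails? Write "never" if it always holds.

Check idle ∨ busy → busy at each position in order: 0 ✓, 1 ✓, 2 ✓, 3 ✓, 4 ✓, 5 ✓.
At position 6 the labels are {idle}, so idle ∨ busy → busy is false there. This is the first violation.

6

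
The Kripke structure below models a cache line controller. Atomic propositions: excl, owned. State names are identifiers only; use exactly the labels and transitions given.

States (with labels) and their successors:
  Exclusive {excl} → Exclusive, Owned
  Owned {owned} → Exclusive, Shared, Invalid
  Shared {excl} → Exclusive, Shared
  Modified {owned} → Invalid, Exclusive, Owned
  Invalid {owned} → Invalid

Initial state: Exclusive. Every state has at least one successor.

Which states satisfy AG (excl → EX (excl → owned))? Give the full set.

States satisfying excl → EX (excl → owned): {Exclusive, Owned, Modified, Invalid}.
States satisfying AG (excl → EX (excl → owned)): {Invalid}.

{Invalid}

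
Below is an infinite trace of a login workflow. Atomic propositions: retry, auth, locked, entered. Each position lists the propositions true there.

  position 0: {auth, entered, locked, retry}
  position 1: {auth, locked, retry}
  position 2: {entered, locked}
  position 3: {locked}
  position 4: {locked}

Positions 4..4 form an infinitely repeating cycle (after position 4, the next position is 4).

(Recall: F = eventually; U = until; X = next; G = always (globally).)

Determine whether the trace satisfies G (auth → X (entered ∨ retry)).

Yes

auth → X (entered ∨ retry) holds at every position 0..4, and those are all positions ever visited, so G (auth → X (entered ∨ retry)) holds.
Positions where auth holds: 0, 1.
Check X (entered ∨ retry) at each: 0→ok, 1→ok.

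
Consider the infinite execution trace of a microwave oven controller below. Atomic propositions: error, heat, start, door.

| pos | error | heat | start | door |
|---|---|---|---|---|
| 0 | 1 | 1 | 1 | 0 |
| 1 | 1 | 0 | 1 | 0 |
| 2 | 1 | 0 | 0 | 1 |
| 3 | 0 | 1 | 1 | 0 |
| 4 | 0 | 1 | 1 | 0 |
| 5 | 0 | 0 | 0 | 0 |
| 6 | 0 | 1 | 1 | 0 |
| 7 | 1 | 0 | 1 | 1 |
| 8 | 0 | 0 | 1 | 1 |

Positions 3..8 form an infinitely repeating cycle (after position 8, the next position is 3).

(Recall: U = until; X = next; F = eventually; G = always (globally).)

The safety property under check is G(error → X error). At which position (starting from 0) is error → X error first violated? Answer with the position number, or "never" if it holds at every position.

Check error → X error at each position in order: 0 ✓, 1 ✓.
At position 2 the labels are {door, error} and the next position 3 has {heat, start}, so error → X error is false there. This is the first violation.

2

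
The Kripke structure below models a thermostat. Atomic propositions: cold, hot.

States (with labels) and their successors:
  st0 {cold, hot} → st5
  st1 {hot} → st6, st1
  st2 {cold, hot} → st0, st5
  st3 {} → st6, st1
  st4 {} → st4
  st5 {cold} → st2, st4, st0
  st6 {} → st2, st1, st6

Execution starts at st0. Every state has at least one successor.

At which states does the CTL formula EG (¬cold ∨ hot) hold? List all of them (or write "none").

States satisfying ¬cold ∨ hot: {st0, st1, st2, st3, st4, st6}.
States satisfying EG (¬cold ∨ hot): {st1, st3, st4, st6}.

{st1, st3, st4, st6}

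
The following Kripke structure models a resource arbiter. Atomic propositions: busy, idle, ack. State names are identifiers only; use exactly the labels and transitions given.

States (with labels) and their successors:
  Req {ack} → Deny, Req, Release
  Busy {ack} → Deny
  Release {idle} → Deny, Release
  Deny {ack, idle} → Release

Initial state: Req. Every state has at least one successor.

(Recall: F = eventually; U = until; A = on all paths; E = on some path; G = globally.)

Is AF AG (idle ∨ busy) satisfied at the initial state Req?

States satisfying AG (idle ∨ busy): {Release, Deny}.
States satisfying AF AG (idle ∨ busy): {Busy, Release, Deny}.
There is a path from Req along which AG (idle ∨ busy) never holds.
Req ∉ Sat(AF AG (idle ∨ busy)).

No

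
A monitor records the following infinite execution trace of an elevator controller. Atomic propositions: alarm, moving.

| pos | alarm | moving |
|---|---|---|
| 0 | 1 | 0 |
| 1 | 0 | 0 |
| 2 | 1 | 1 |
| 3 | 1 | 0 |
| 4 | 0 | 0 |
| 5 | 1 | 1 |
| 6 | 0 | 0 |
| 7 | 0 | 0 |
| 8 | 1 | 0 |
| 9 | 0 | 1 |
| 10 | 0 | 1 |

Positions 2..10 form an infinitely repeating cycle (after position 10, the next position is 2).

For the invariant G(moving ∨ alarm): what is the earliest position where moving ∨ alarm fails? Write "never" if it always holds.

Check moving ∨ alarm at each position in order: 0 ✓.
At position 1 the labels are {}, so moving ∨ alarm is false there. This is the first violation.

1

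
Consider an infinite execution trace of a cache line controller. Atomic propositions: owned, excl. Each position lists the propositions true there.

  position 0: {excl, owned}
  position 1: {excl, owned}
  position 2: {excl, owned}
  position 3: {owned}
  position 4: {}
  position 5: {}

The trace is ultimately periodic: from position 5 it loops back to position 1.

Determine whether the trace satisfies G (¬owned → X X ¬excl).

¬owned → X X ¬excl must hold at every position from 0 onward. It fails at position 4, so G (¬owned → X X ¬excl) is false.
Positions where ¬owned holds: 4, 5.
Check X X ¬excl at each: 4→fails, 5→fails.

No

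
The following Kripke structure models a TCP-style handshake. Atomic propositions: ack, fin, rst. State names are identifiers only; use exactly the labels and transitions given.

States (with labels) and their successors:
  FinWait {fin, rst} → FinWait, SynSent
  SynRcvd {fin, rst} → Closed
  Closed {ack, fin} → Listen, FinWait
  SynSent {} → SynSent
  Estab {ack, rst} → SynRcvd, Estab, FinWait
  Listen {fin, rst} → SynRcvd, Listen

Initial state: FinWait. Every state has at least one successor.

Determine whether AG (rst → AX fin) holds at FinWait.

States satisfying rst → AX fin: {SynRcvd, Closed, SynSent, Listen}.
States satisfying AG (rst → AX fin): {SynSent}.
FinWait is reachable from FinWait and violates rst → AX fin, so AG fails at FinWait.
FinWait ∉ Sat(AG (rst → AX fin)).

Does not hold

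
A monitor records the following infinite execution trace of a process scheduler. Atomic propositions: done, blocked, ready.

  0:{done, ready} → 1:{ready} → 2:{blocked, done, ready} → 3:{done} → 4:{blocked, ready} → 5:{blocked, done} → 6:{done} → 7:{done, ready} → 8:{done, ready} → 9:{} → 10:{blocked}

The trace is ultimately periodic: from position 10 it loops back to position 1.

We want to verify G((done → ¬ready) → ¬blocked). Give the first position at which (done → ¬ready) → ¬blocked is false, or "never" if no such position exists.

Check (done → ¬ready) → ¬blocked at each position in order: 0 ✓, 1 ✓, 2 ✓, 3 ✓.
At position 4 the labels are {blocked, ready}, so (done → ¬ready) → ¬blocked is false there. This is the first violation.

4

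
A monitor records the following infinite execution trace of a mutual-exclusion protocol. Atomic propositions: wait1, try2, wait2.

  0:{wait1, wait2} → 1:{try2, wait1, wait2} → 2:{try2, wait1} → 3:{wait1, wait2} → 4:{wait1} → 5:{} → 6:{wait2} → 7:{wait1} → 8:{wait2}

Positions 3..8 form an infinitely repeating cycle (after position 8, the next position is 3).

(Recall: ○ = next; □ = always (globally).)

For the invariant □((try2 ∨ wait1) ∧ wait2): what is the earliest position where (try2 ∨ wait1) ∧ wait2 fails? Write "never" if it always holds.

2

Check (try2 ∨ wait1) ∧ wait2 at each position in order: 0 ✓, 1 ✓.
At position 2 the labels are {try2, wait1}, so (try2 ∨ wait1) ∧ wait2 is false there. This is the first violation.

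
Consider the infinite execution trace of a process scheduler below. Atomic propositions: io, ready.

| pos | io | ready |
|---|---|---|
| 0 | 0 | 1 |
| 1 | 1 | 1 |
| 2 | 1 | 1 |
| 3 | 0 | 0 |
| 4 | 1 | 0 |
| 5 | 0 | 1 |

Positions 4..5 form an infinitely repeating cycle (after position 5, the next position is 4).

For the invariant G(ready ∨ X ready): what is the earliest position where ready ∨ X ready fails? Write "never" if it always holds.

3

Check ready ∨ X ready at each position in order: 0 ✓, 1 ✓, 2 ✓.
At position 3 the labels are {} and the next position 4 has {io}, so ready ∨ X ready is false there. This is the first violation.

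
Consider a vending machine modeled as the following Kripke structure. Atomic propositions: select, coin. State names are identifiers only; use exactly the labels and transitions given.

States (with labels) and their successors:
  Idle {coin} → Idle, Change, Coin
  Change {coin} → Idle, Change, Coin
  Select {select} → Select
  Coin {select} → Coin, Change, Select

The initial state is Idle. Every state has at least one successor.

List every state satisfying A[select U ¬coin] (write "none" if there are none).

States satisfying select: {Select, Coin}.
States satisfying ¬coin: {Select, Coin}.
States satisfying A[select U ¬coin]: {Select, Coin}.

{Select, Coin}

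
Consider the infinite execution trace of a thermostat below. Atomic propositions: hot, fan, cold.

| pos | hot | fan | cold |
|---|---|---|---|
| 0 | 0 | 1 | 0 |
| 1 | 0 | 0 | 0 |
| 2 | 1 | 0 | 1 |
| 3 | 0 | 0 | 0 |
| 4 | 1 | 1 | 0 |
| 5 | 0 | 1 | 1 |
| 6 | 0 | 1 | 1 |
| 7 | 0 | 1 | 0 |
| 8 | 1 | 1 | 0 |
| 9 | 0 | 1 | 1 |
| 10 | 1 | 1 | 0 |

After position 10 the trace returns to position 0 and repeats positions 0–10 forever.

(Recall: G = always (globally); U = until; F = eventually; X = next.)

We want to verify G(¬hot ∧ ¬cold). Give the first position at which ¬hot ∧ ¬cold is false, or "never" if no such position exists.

Check ¬hot ∧ ¬cold at each position in order: 0 ✓, 1 ✓.
At position 2 the labels are {cold, hot}, so ¬hot ∧ ¬cold is false there. This is the first violation.

2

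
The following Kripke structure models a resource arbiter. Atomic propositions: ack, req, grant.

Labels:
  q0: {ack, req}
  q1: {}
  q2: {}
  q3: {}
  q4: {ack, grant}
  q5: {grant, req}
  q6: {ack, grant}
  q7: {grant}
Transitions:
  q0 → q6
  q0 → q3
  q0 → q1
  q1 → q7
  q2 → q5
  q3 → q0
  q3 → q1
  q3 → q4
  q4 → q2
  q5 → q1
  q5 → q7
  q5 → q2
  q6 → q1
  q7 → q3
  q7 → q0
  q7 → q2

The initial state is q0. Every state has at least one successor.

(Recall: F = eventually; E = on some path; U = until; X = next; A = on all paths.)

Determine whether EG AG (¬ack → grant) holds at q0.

No

States satisfying AG (¬ack → grant): ∅.
States satisfying EG AG (¬ack → grant): ∅.
No suitable path/successor from q0 witnesses the formula.
q0 ∉ Sat(EG AG (¬ack → grant)).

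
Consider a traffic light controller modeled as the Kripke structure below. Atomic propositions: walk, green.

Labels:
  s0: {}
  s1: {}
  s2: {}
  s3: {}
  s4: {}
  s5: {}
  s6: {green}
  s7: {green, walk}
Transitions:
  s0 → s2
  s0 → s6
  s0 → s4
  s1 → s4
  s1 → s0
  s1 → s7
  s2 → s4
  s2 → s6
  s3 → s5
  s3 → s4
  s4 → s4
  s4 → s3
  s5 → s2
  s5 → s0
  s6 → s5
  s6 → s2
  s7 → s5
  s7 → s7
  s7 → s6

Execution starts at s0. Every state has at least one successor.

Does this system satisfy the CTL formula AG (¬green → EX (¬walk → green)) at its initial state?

No

States satisfying ¬green → EX (¬walk → green): {s0, s1, s2, s6, s7}.
States satisfying AG (¬green → EX (¬walk → green)): ∅.
s3 is reachable from s0 and violates ¬green → EX (¬walk → green), so AG fails at s0.
s0 ∉ Sat(AG (¬green → EX (¬walk → green))).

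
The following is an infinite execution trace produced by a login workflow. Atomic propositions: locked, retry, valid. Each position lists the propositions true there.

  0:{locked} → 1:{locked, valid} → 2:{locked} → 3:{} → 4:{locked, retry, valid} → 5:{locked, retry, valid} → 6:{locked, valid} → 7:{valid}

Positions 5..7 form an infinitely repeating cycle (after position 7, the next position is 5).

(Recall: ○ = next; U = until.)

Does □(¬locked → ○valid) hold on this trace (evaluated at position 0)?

Satisfied

¬locked → ○valid holds at every position 0..7, and those are all positions ever visited, so □(¬locked → ○valid) holds.
Positions where ¬locked holds: 3, 7.
Check ○valid at each: 3→ok, 7→ok.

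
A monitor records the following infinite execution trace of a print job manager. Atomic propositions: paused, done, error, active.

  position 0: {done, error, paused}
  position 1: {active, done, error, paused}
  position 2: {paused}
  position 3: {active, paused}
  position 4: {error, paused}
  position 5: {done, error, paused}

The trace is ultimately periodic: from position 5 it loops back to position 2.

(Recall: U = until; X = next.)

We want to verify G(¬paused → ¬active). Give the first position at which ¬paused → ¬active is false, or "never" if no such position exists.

never

¬paused → ¬active holds at every position 0..5, and those are all the positions the trace ever visits, so the invariant G(¬paused → ¬active) is never violated.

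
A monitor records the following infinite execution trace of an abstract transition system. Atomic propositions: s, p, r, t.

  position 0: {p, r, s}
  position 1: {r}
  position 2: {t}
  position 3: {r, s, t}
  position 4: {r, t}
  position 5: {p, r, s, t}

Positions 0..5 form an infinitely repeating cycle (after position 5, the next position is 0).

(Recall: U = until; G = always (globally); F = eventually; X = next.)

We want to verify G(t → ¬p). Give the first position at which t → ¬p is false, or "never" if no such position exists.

5

Check t → ¬p at each position in order: 0 ✓, 1 ✓, 2 ✓, 3 ✓, 4 ✓.
At position 5 the labels are {p, r, s, t}, so t → ¬p is false there. This is the first violation.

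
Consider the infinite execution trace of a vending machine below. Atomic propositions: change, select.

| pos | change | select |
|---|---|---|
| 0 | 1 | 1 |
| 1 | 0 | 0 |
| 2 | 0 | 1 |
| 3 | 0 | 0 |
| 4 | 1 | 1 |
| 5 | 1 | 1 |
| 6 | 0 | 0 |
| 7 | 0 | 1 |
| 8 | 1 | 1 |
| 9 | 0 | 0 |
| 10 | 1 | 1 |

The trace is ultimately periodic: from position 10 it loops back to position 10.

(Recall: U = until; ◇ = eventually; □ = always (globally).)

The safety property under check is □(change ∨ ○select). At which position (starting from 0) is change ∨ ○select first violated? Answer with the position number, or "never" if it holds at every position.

2

Check change ∨ ○select at each position in order: 0 ✓, 1 ✓.
At position 2 the labels are {select} and the next position 3 has {}, so change ∨ ○select is false there. This is the first violation.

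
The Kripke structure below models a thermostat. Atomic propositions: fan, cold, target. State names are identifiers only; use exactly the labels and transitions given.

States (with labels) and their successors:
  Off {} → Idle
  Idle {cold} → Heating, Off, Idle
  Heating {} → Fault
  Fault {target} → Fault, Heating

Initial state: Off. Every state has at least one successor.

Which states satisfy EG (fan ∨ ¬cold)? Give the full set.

States satisfying fan ∨ ¬cold: {Off, Heating, Fault}.
States satisfying EG (fan ∨ ¬cold): {Heating, Fault}.

{Heating, Fault}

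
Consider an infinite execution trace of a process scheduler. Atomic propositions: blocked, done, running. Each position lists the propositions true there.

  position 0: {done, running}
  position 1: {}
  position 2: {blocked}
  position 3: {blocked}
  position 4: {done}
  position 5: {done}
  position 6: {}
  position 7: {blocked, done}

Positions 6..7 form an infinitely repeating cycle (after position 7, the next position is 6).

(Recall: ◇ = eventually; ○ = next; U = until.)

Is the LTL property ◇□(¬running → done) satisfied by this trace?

□(¬running → done) is false at every position 0..7, so it never becomes true and ◇□(¬running → done) fails.

Does not hold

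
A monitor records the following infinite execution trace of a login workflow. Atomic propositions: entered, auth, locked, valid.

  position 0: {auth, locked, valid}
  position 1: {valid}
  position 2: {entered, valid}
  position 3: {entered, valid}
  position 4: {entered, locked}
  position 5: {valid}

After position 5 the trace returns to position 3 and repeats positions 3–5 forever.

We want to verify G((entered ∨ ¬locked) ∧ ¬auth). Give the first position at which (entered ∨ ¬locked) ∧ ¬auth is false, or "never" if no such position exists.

At position 0 the labels are {auth, locked, valid}, so (entered ∨ ¬locked) ∧ ¬auth is false there. This is the first violation.

0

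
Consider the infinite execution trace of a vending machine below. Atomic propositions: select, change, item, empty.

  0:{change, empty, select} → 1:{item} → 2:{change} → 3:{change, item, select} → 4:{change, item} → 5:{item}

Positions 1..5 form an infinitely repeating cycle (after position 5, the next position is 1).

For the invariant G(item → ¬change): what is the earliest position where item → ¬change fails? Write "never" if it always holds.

3

Check item → ¬change at each position in order: 0 ✓, 1 ✓, 2 ✓.
At position 3 the labels are {change, item, select}, so item → ¬change is false there. This is the first violation.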